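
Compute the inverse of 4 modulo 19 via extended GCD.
Extended GCD: 4(5) + 19(-1) = 1. So 4^(-1) ≡ 5 (mod 19). Verify: 4 × 5 = 20 ≡ 1 (mod 19)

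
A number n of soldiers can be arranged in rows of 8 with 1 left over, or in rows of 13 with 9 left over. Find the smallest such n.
M = 8 × 13 = 104. M₁ = 13, y₁ ≡ 5 mod 8. M₂ = 8, y₂ ≡ 5 mod 13. n = 1×13×5 + 9×8×5 ≡ 9 mod 104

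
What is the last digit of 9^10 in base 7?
Using Fermat: 9^{6} ≡ 1 (mod 7). 10 ≡ 4 (mod 6). So 9^{10} ≡ 9^{4} ≡ 2 (mod 7)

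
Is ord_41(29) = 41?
Powers of 29 mod 41: 29^1≡29, 29^2≡21, 29^3≡35, 29^4≡31, 29^5≡38, 29^6≡36, 29^7≡19, 29^8≡18, 29^9≡30, 29^10≡9, 29^11≡15, 29^12≡25, 29^13≡28, 29^14≡33, 29^15≡14, 29^16≡37, 29^17≡7, 29^18≡39, 29^19≡24, 29^20≡40, 29^21≡12, 29^22≡20, 29^23≡6, 29^24≡10, 29^25≡3, 29^26≡5, 29^27≡22, 29^28≡23, 29^29≡11, 29^30≡32, 29^31≡26, 29^32≡16, 29^33≡13, 29^34≡8, 29^35≡27, 29^36≡4, 29^37≡34, 29^38≡2, 29^39≡17, 29^40≡1. Already 29^40≡1, so the order is 40 < 41. No, the actual order is 40.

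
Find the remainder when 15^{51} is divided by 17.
By Fermat: 15^{16} ≡ 1 mod 17. 51 = 3×16 + 3. So 15^{51} ≡ 15^{3} ≡ 9 mod 17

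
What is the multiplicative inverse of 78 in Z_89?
Since 89 is prime, by Fermat 78^(-1) ≡ 78^{87} ≡ 8 mod 89. Verify: 78 × 8 = 624 ≡ 1 mod 89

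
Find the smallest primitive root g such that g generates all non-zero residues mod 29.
g = 2. Powers: [2, 4, 8, 16, 3, 6, 12, 24, 19, 9, ...] generates all 28 non-zero residues.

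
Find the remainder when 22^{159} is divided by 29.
By Fermat: 22^{28} ≡ 1 (mod 29). 159 = 5×28 + 19. So 22^{159} ≡ 22^{19} ≡ 13 (mod 29)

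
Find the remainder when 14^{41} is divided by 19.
By Fermat: 14^{18} ≡ 1 mod 19. 41 = 2×18 + 5. So 14^{41} ≡ 14^{5} ≡ 10 mod 19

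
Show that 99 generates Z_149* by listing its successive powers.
99^1, 99^2, ..., 99^{148} mod 149: [99, 116, 11, 46, 84, 121, 59, 30, 139, 53, 32, 39, 136, 54, 131, 6, 147, 100, 66, 127, 57, 130, 56, 31, 89, 20, 43, 85, 71, 26, 41, 36, 137, 4, 98, 17, 44, 35, 38, 37, 87, 120, 109, 63, 128, 7, 97, 67, 77, 24, 141, 102, 115, 61, 79, 73, 75, 124, 58, 80, 23, 42, 135, 104, 15, 144, 101, 16, 94, 68, 27, 140, 3, 148, 50, 33, 138, 103, 65, 28, 90, 119, 10, 96, 117, 110, 13, 95, 18, 143, 2, 49, 83, 22, 92, 19, 93, 118, 60, 129, 106, 64, 78, 123, 108, 113, 12, 145, 51, 132, 105, 114, 111, 112, 62, 29, 40, 86, 21, 142, 52, 82, 72, 125, 8, 47, 34, 88, 70, 76, 74, 25, 91, 69, 126, 107, 14, 45, 134, 5, 48, 133, 55, 81, 122, 9, 146, 1]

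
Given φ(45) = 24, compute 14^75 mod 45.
By Euler: 14^{24} ≡ 1 mod 45 since gcd(14, 45) = 1. 75 = 3×24 + 3. So 14^{75} ≡ 14^{3} ≡ 44 mod 45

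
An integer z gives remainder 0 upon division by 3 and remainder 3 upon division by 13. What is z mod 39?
M = 3 × 13 = 39. M₁ = 13, y₁ ≡ 1 mod 3. M₂ = 3, y₂ ≡ 9 mod 13. z = 0×13×1 + 3×3×9 ≡ 3 mod 39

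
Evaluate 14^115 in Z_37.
Using Fermat: 14^{36} ≡ 1 (mod 37). 115 ≡ 7 (mod 36). So 14^{115} ≡ 14^{7} ≡ 23 (mod 37)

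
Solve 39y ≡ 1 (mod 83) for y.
Since 83 is prime, by Fermat 39^(-1) ≡ 39^{81} ≡ 66 (mod 83). Verify: 39 × 66 = 2574 ≡ 1 (mod 83)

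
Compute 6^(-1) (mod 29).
Since 29 is prime, by Fermat 6^(-1) ≡ 6^{27} ≡ 5 (mod 29). Verify: 6 × 5 = 30 ≡ 1 (mod 29)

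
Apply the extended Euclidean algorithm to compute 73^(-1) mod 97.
Extended GCD: 73(4) + 97(-3) = 1. So 73^(-1) ≡ 4 (mod 97). Verify: 73 × 4 = 292 ≡ 1 (mod 97)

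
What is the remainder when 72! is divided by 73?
By Wilson's theorem, (72)! ≡ -1 ≡ 72 (mod 73)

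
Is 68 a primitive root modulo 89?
68^{44} ≡ 1 (mod 89) and 44 < 88, so ord_89(68) = 44 ≠ 88 and 68 is not a primitive root.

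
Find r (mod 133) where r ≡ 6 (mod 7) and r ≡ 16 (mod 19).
M = 7 × 19 = 133. M₁ = 19, y₁ ≡ 3 (mod 7). M₂ = 7, y₂ ≡ 11 (mod 19). r = 6×19×3 + 16×7×11 ≡ 111 (mod 133)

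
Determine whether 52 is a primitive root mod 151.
ord_151(52) divides 150. For each prime q|150: 52^{75}≡150, 52^{50}≡32, 52^{30}≡59, none ≡ 1. So 52 has order 150 and is a primitive root mod 151.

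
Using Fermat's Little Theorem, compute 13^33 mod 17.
By Fermat: 13^{16} ≡ 1 mod 17. 33 = 2×16 + 1. So 13^{33} ≡ 13^{1} ≡ 13 mod 17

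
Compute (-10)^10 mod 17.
By repeated squaring mod 17: (-10)^{1}≡7, (-10)^{2}≡15, (-10)^{4}≡4, (-10)^{8}≡16. Then (-10)^{10} = (-10)^{8+2} ≡ 16 × 15 ≡ 2 mod 17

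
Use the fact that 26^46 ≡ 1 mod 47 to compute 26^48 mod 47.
By Fermat: 26^{46} ≡ 1 mod 47. So 26^{48} = 26^{46} · 26^{2} ≡ 26^{2} ≡ 18 mod 47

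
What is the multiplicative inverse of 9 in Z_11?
Since 11 is prime, by Fermat 9^(-1) ≡ 9^{9} ≡ 5 mod 11. Verify: 9 × 5 = 45 ≡ 1 mod 11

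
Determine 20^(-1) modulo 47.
Since 47 is prime, by Fermat 20^(-1) ≡ 20^{45} ≡ 40 mod 47. Verify: 20 × 40 = 800 ≡ 1 mod 47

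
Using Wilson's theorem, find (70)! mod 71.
By Wilson's theorem, (70)! ≡ -1 ≡ 70 mod 71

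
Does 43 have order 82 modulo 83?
ord_83(43) divides 82. For each prime q|82: 43^{41}≡82, 43^{2}≡23, none ≡ 1. So 43 has order 82 and is a primitive root mod 83.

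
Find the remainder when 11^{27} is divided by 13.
By Fermat: 11^{12} ≡ 1 (mod 13). 27 = 2×12 + 3. So 11^{27} ≡ 11^{3} ≡ 5 (mod 13)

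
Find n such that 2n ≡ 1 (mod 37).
Since 37 is prime, by Fermat 2^(-1) ≡ 2^{35} ≡ 19 (mod 37). Verify: 2 × 19 = 38 ≡ 1 (mod 37)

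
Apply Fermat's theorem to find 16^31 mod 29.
By Fermat: 16^{28} ≡ 1 mod 29. So 16^{31} = 16^{28} · 16^{3} ≡ 16^{3} ≡ 7 mod 29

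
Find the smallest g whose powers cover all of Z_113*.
g = 3. For each prime q|112: 3^{56}≡112, 3^{16}≡49, none ≡ 1, so ord_113(3) = 112 and 3 is a primitive root.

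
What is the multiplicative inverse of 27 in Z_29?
Since 29 is prime, by Fermat 27^(-1) ≡ 27^{27} ≡ 14 (mod 29). Verify: 27 × 14 = 378 ≡ 1 (mod 29)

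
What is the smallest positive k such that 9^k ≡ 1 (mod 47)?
Powers of 9 mod 47: 9^1≡9, 9^2≡34, 9^3≡24, 9^4≡28, 9^5≡17, 9^6≡12, 9^7≡14, 9^8≡32, 9^9≡6, 9^10≡7, 9^11≡16, 9^12≡3, 9^13≡27, 9^14≡8, 9^15≡25, 9^16≡37, 9^17≡4, 9^18≡36, 9^19≡42, 9^20≡2, 9^21≡18, 9^22≡21, 9^23≡1. So the order of 9 is 23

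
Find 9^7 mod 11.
By repeated squaring mod 11: 9^{1}≡9, 9^{2}≡4, 9^{4}≡5. Then 9^{7} = 9^{4+2+1} ≡ 5 × 4 × 9 ≡ 4 mod 11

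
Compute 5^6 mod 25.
By repeated squaring mod 25: 5^{1}≡5, 5^{2}≡0, 5^{4}≡0. Then 5^{6} = 5^{4+2} ≡ 0 × 0 ≡ 0 mod 25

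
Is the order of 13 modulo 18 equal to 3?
Powers of 13 mod 18: 13^1≡13, 13^2≡7, 13^3≡1. First k with 13^k≡1 is k=3. Yes, ord_18(13) = 3.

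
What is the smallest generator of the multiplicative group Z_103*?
g = 5. For each prime q|102: 5^{51}≡102, 5^{34}≡56, 5^{6}≡72, none ≡ 1, so ord_103(5) = 102 and 5 is a primitive root.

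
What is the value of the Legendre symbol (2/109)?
(2/109) = 2^{54} mod 109 = -1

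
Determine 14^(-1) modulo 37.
Since 37 is prime, by Fermat 14^(-1) ≡ 14^{35} ≡ 8 mod 37. Verify: 14 × 8 = 112 ≡ 1 mod 37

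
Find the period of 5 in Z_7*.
Powers of 5 mod 7: 5^1≡5, 5^2≡4, 5^3≡6, 5^4≡2, 5^5≡3, 5^6≡1. Order = 6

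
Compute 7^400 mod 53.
Using Fermat: 7^{52} ≡ 1 mod 53. 400 ≡ 36 mod 52. So 7^{400} ≡ 7^{36} ≡ 36 mod 53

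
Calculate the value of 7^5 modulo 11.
By repeated squaring mod 11: 7^{1}≡7, 7^{2}≡5, 7^{4}≡3. Then 7^{5} = 7^{4+1} ≡ 3 × 7 ≡ 10 mod 11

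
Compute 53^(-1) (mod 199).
Since 199 is prime, by Fermat 53^(-1) ≡ 53^{197} ≡ 184 (mod 199). Verify: 53 × 184 = 9752 ≡ 1 (mod 199)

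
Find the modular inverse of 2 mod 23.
Since 23 is prime, by Fermat 2^(-1) ≡ 2^{21} ≡ 12 (mod 23). Verify: 2 × 12 = 24 ≡ 1 (mod 23)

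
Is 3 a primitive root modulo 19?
ord_19(3) divides 18. For each prime q|18: 3^{9}≡18, 3^{6}≡7, none ≡ 1. So 3 has order 18 and is a primitive root mod 19.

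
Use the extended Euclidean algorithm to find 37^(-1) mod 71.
Extended GCD: 37(-23) + 71(12) = 1. So 37^(-1) ≡ -23 ≡ 48 (mod 71). Verify: 37 × 48 = 1776 ≡ 1 (mod 71)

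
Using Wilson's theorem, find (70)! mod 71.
By Wilson's theorem, (70)! ≡ -1 ≡ 70 (mod 71)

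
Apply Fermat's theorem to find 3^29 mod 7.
By Fermat: 3^{6} ≡ 1 mod 7. 29 = 4×6 + 5. So 3^{29} ≡ 3^{5} ≡ 5 mod 7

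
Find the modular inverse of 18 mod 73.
Since 73 is prime, by Fermat 18^(-1) ≡ 18^{71} ≡ 69 (mod 73). Verify: 18 × 69 = 1242 ≡ 1 (mod 73)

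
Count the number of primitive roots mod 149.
Number of primitive roots mod 149 = φ(p-1) = φ(148) = 72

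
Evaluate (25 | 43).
(25/43) = 25^{21} mod 43 = 1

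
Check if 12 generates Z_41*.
ord_41(12) divides 40. For each prime q|40: 12^{20}≡40, 12^{8}≡18, none ≡ 1. So 12 has order 40 and is a primitive root mod 41.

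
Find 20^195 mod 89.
Using Fermat: 20^{88} ≡ 1 mod 89. 195 ≡ 19 mod 88. So 20^{195} ≡ 20^{19} ≡ 9 mod 89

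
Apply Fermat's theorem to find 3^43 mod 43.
By Fermat: 3^{42} ≡ 1 mod 43. So 3^{43} = 3^{42} · 3^{1} ≡ 3^{1} ≡ 3 mod 43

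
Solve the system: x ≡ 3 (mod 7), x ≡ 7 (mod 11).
M = 7 × 11 = 77. M₁ = 11, y₁ ≡ 2 (mod 7). M₂ = 7, y₂ ≡ 8 (mod 11). x = 3×11×2 + 7×7×8 ≡ 73 (mod 77)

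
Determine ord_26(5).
Powers of 5 mod 26: 5^1≡5, 5^2≡25, 5^3≡21, 5^4≡1. So the order of 5 is 4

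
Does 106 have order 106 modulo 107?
106^{2} ≡ 1 mod 107 and 2 < 106, so ord_107(106) = 2 ≠ 106 and 106 is not a primitive root.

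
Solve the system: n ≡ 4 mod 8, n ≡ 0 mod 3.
M = 8 × 3 = 24. M₁ = 3, y₁ ≡ 3 mod 8. M₂ = 8, y₂ ≡ 2 mod 3. n = 4×3×3 + 0×8×2 ≡ 12 mod 24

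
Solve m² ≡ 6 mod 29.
The square roots of 6 mod 29 are 8 and 21. Verify: 8² = 64 ≡ 6 mod 29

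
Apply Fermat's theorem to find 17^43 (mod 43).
By Fermat: 17^{42} ≡ 1 (mod 43). So 17^{43} = 17^{42} · 17^{1} ≡ 17^{1} ≡ 17 (mod 43)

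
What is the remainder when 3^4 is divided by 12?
3^{4} = 81 ≡ 9 mod 12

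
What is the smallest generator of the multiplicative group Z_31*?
g = 3. For each prime q|30: 3^{15}≡30, 3^{10}≡25, 3^{6}≡16, none ≡ 1, so ord_31(3) = 30 and 3 is a primitive root.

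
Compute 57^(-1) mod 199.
Since 199 is prime, by Fermat 57^(-1) ≡ 57^{197} ≡ 7 mod 199. Verify: 57 × 7 = 399 ≡ 1 mod 199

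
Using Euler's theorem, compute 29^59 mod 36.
By Euler: 29^{12} ≡ 1 (mod 36) since gcd(29, 36) = 1. 59 = 4×12 + 11. So 29^{59} ≡ 29^{11} ≡ 5 (mod 36)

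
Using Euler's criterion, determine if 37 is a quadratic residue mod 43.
By Euler's criterion: 37^{21} ≡ 42 (mod 43). Since this equals -1 (≡ 42), 37 is not a QR.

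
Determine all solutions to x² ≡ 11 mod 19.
The square roots of 11 mod 19 are 7 and 12. Verify: 7² = 49 ≡ 11 mod 19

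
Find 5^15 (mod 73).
By repeated squaring (mod 73): 5^{1}≡5, 5^{2}≡25, 5^{4}≡41, 5^{8}≡2. Then 5^{15} = 5^{8+4+2+1} ≡ 2 × 41 × 25 × 5 ≡ 30 (mod 73)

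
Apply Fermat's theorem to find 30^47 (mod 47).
By Fermat: 30^{46} ≡ 1 (mod 47). So 30^{47} = 30^{46} · 30^{1} ≡ 30^{1} ≡ 30 (mod 47)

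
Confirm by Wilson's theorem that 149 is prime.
(148)! mod 149 = 148. Since this equals -1 mod 149, Wilson confirms 149 is prime.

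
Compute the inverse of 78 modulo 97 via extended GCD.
Extended GCD: 78(-46) + 97(37) = 1. So 78^(-1) ≡ -46 ≡ 51 mod 97. Verify: 78 × 51 = 3978 ≡ 1 mod 97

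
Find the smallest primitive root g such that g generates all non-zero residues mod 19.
g = 2. Powers: [2, 4, 8, 16, 13, 7, 14, 9, ...] generates all 18 non-zero residues.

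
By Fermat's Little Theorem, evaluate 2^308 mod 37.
By Fermat: 2^{36} ≡ 1 mod 37. 308 ≡ 20 mod 36. So 2^{308} ≡ 2^{20} ≡ 33 mod 37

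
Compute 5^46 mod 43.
Using Fermat: 5^{42} ≡ 1 (mod 43). 46 ≡ 4 (mod 42). So 5^{46} ≡ 5^{4} ≡ 23 (mod 43)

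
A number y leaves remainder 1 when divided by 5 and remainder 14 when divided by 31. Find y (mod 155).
M = 5 × 31 = 155. M₁ = 31, y₁ ≡ 1 (mod 5). M₂ = 5, y₂ ≡ 25 (mod 31). y = 1×31×1 + 14×5×25 ≡ 76 (mod 155)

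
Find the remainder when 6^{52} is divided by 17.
By Fermat: 6^{16} ≡ 1 mod 17. 52 = 3×16 + 4. So 6^{52} ≡ 6^{4} ≡ 4 mod 17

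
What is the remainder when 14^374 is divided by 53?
Using Fermat: 14^{52} ≡ 1 mod 53. 374 ≡ 10 mod 52. So 14^{374} ≡ 14^{10} ≡ 29 mod 53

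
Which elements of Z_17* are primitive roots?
There are φ(16) = 8 primitive roots mod 17: {3, 5, 6, 7, 10, 11, 12, 14}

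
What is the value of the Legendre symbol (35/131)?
(35/131) = 35^{65} mod 131 = 1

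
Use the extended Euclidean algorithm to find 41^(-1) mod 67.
Extended GCD: 41(18) + 67(-11) = 1. So 41^(-1) ≡ 18 mod 67. Verify: 41 × 18 = 738 ≡ 1 mod 67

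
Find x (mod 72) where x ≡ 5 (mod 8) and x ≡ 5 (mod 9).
M = 8 × 9 = 72. M₁ = 9, y₁ ≡ 1 (mod 8). M₂ = 8, y₂ ≡ 8 (mod 9). x = 5×9×1 + 5×8×8 ≡ 5 (mod 72)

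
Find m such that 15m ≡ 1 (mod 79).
Since 79 is prime, by Fermat 15^(-1) ≡ 15^{77} ≡ 58 (mod 79). Verify: 15 × 58 = 870 ≡ 1 (mod 79)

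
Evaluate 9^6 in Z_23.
By repeated squaring mod 23: 9^{1}≡9, 9^{2}≡12, 9^{4}≡6. Then 9^{6} = 9^{4+2} ≡ 6 × 12 ≡ 3 mod 23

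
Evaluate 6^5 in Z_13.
By repeated squaring mod 13: 6^{1}≡6, 6^{2}≡10, 6^{4}≡9. Then 6^{5} = 6^{4+1} ≡ 9 × 6 ≡ 2 mod 13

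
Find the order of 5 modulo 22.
Powers of 5 mod 22: 5^1≡5, 5^2≡3, 5^3≡15, 5^4≡9, 5^5≡1. Order = 5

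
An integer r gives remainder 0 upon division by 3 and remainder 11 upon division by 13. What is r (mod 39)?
M = 3 × 13 = 39. M₁ = 13, y₁ ≡ 1 (mod 3). M₂ = 3, y₂ ≡ 9 (mod 13). r = 0×13×1 + 11×3×9 ≡ 24 (mod 39)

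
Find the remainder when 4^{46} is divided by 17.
By Fermat: 4^{16} ≡ 1 mod 17. 46 = 2×16 + 14. So 4^{46} ≡ 4^{14} ≡ 16 mod 17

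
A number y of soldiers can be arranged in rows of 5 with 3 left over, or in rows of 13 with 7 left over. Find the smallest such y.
M = 5 × 13 = 65. M₁ = 13, y₁ ≡ 2 mod 5. M₂ = 5, y₂ ≡ 8 mod 13. y = 3×13×2 + 7×5×8 ≡ 33 mod 65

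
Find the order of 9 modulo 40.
Powers of 9 mod 40: 9^1≡9, 9^2≡1. ord_40(9) = 2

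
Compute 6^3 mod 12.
6^{3} = 216 ≡ 0 mod 12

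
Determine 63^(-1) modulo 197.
Since 197 is prime, by Fermat 63^(-1) ≡ 63^{195} ≡ 172 (mod 197). Verify: 63 × 172 = 10836 ≡ 1 (mod 197)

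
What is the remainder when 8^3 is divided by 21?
8^{3} = 512 ≡ 8 mod 21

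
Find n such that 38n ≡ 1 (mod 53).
Since 53 is prime, by Fermat 38^(-1) ≡ 38^{51} ≡ 7 (mod 53). Verify: 38 × 7 = 266 ≡ 1 (mod 53)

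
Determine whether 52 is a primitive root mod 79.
52^{13} ≡ 1 mod 79 and 13 < 78, so ord_79(52) = 13 ≠ 78 and 52 is not a primitive root.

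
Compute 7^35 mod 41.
By repeated squaring mod 41: 7^{1}≡7, 7^{2}≡8, 7^{4}≡23, 7^{8}≡37, 7^{16}≡16, 7^{32}≡10. Then 7^{35} = 7^{32+2+1} ≡ 10 × 8 × 7 ≡ 27 mod 41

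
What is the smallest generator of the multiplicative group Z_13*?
g = 2. Powers: [2, 4, 8, 3, 6, 12, 11, 9, ...] generates all 12 non-zero residues.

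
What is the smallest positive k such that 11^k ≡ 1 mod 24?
Powers of 11 mod 24: 11^1≡11, 11^2≡1. Order = 2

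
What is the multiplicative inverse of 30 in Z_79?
Since 79 is prime, by Fermat 30^(-1) ≡ 30^{77} ≡ 29 (mod 79). Verify: 30 × 29 = 870 ≡ 1 (mod 79)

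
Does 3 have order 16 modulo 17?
ord_17(3) divides 16. For each prime q|16: 3^{8}≡16, none ≡ 1. So 3 has order 16 and is a primitive root mod 17.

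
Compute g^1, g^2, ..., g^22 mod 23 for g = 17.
17^1, 17^2, ..., 17^{22} mod 23: [17, 13, 14, 8, 21, 12, 20, 18, 7, 4, 22, 6, 10, 9, 15, 2, 11, 3, 5, 16, 19, 1]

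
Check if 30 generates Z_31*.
30^{2} ≡ 1 (mod 31) and 2 < 30, so ord_31(30) = 2 ≠ 30 and 30 is not a primitive root.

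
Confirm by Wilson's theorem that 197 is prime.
(196)! mod 197 = 196. Since this equals -1 (mod 197), Wilson confirms 197 is prime.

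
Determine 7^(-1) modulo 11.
Since 11 is prime, by Fermat 7^(-1) ≡ 7^{9} ≡ 8 (mod 11). Verify: 7 × 8 = 56 ≡ 1 (mod 11)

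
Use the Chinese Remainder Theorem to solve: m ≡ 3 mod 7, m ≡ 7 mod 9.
M = 7 × 9 = 63. M₁ = 9, y₁ ≡ 4 mod 7. M₂ = 7, y₂ ≡ 4 mod 9. m = 3×9×4 + 7×7×4 ≡ 52 mod 63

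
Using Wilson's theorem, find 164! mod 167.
(166)! = (164)! × (165) × (166) ≡ -1 (mod 167). So (164)! ≡ -1 × [(166)(165)]^(-1) ≡ 83 (mod 167)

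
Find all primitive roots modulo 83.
There are φ(82) = 40 primitive roots mod 83: {2, 5, 6, 8, 13, 14, 15, 18, 19, 20, 22, 24, 32, 34, 35, 39, 42, 43, 45, 46, 47, 50, 52, 53, 54, 55, 56, 57, 58, 60, 62, 66, 67, 71, 72, 73, 74, 76, 79, 80}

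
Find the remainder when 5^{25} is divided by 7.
By Fermat: 5^{6} ≡ 1 (mod 7). 25 = 4×6 + 1. So 5^{25} ≡ 5^{1} ≡ 5 (mod 7)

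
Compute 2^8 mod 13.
By repeated squaring mod 13: 2^{1}≡2, 2^{2}≡4, 2^{4}≡3, 2^{8}≡9. So 2^{8} ≡ 9 mod 13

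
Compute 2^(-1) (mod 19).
Since 19 is prime, by Fermat 2^(-1) ≡ 2^{17} ≡ 10 (mod 19). Verify: 2 × 10 = 20 ≡ 1 (mod 19)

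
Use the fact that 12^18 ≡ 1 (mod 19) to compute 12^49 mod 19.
By Fermat: 12^{18} ≡ 1 (mod 19). 49 = 2×18 + 13. So 12^{49} ≡ 12^{13} ≡ 12 (mod 19)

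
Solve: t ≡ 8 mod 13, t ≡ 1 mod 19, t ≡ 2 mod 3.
M = 13 × 19 × 3 = 741. M₁ = 57, y₁ ≡ 8 mod 13. M₂ = 39, y₂ ≡ 1 mod 19. M₃ = 247, y₃ ≡ 1 mod 3. t = 8×57×8 + 1×39×1 + 2×247×1 ≡ 476 mod 741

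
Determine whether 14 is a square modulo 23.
By Euler's criterion: 14^{11} ≡ 22 (mod 23). Since this equals -1 (≡ 22), 14 is not a QR.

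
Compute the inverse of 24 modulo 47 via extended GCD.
Extended GCD: 24(2) + 47(-1) = 1. So 24^(-1) ≡ 2 mod 47. Verify: 24 × 2 = 48 ≡ 1 mod 47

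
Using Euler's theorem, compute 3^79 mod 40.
By Euler: 3^{16} ≡ 1 (mod 40) since gcd(3, 40) = 1. 79 = 4×16 + 15. So 3^{79} ≡ 3^{15} ≡ 27 (mod 40)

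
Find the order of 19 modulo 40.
Powers of 19 mod 40: 19^1≡19, 19^2≡1. Order = 2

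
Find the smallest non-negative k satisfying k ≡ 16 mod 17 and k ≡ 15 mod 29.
M = 17 × 29 = 493. M₁ = 29, y₁ ≡ 10 mod 17. M₂ = 17, y₂ ≡ 12 mod 29. k = 16×29×10 + 15×17×12 ≡ 305 mod 493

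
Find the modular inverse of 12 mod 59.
Since 59 is prime, by Fermat 12^(-1) ≡ 12^{57} ≡ 5 mod 59. Verify: 12 × 5 = 60 ≡ 1 mod 59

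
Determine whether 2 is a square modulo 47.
By Euler's criterion: 2^{23} ≡ 1 mod 47. Since this equals 1, 2 is a QR.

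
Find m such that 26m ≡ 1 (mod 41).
Since 41 is prime, by Fermat 26^(-1) ≡ 26^{39} ≡ 30 (mod 41). Verify: 26 × 30 = 780 ≡ 1 (mod 41)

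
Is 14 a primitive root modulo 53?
ord_53(14) divides 52. For each prime q|52: 14^{26}≡52, 14^{4}≡44, none ≡ 1. So 14 has order 52 and is a primitive root mod 53.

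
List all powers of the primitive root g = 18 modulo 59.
18^1, 18^2, ..., 18^{58} mod 59: [18, 29, 50, 15, 34, 22, 42, 48, 38, 35, 40, 12, 39, 53, 10, 3, 54, 28, 32, 45, 43, 7, 8, 26, 55, 46, 2, 36, 58, 41, 30, 9, 44, 25, 37, 17, 11, 21, 24, 19, 47, 20, 6, 49, 56, 5, 31, 27, 14, 16, 52, 51, 33, 4, 13, 57, 23, 1]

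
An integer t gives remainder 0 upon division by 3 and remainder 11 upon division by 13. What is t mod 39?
M = 3 × 13 = 39. M₁ = 13, y₁ ≡ 1 mod 3. M₂ = 3, y₂ ≡ 9 mod 13. t = 0×13×1 + 11×3×9 ≡ 24 mod 39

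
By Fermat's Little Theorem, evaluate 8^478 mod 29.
By Fermat: 8^{28} ≡ 1 mod 29. 478 ≡ 2 mod 28. So 8^{478} ≡ 8^{2} ≡ 6 mod 29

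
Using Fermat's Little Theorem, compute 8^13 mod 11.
By Fermat: 8^{10} ≡ 1 (mod 11). So 8^{13} = 8^{10} · 8^{3} ≡ 8^{3} ≡ 6 (mod 11)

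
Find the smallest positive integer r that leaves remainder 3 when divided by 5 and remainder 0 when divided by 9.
M = 5 × 9 = 45. M₁ = 9, y₁ ≡ 4 mod 5. M₂ = 5, y₂ ≡ 2 mod 9. r = 3×9×4 + 0×5×2 ≡ 18 mod 45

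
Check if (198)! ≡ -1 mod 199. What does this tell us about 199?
(198)! mod 199 = 198. Since this equals -1 mod 199, Wilson confirms 199 is prime.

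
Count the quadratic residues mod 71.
The squaring map on Z_71* is 2-to-1, so there are (70)/2 = 35 QRs.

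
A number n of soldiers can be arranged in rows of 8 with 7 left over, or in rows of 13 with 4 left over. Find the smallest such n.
M = 8 × 13 = 104. M₁ = 13, y₁ ≡ 5 mod 8. M₂ = 8, y₂ ≡ 5 mod 13. n = 7×13×5 + 4×8×5 ≡ 95 mod 104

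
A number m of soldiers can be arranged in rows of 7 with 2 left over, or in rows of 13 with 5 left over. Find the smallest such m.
M = 7 × 13 = 91. M₁ = 13, y₁ ≡ 6 mod 7. M₂ = 7, y₂ ≡ 2 mod 13. m = 2×13×6 + 5×7×2 ≡ 44 mod 91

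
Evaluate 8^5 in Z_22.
By repeated squaring mod 22: 8^{1}≡8, 8^{2}≡20, 8^{4}≡4. Then 8^{5} = 8^{4+1} ≡ 4 × 8 ≡ 10 mod 22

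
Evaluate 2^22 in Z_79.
By repeated squaring mod 79: 2^{1}≡2, 2^{2}≡4, 2^{4}≡16, 2^{8}≡19, 2^{16}≡45. Then 2^{22} = 2^{16+4+2} ≡ 45 × 16 × 4 ≡ 36 mod 79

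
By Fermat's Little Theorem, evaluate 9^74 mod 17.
By Fermat: 9^{16} ≡ 1 (mod 17). 74 = 4×16 + 10. So 9^{74} ≡ 9^{10} ≡ 13 (mod 17)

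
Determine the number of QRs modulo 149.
For prime 149, there are (p-1)/2 = (149-1)/2 = 74 quadratic residues (excluding 0).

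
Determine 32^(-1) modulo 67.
Since 67 is prime, by Fermat 32^(-1) ≡ 32^{65} ≡ 44 mod 67. Verify: 32 × 44 = 1408 ≡ 1 mod 67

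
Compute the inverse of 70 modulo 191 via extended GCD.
Extended GCD: 70(-30) + 191(11) = 1. So 70^(-1) ≡ -30 ≡ 161 mod 191. Verify: 70 × 161 = 11270 ≡ 1 mod 191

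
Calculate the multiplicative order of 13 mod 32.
Powers of 13 mod 32: 13^1≡13, 13^2≡9, 13^3≡21, 13^4≡17, 13^5≡29, 13^6≡25, 13^7≡5, 13^8≡1. ord_32(13) = 8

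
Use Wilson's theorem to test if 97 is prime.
(96)! mod 97 = 96. Since 96 ≡ -1 mod 97, 97 is prime.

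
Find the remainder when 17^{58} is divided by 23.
By Fermat: 17^{22} ≡ 1 (mod 23). 58 = 2×22 + 14. So 17^{58} ≡ 17^{14} ≡ 9 (mod 23)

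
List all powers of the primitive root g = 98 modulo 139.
98^1, 98^2, ..., 98^{138} mod 139: [98, 13, 23, 30, 21, 112, 134, 66, 74, 24, 128, 34, 135, 25, 87, 47, 19, 55, 108, 20, 14, 121, 43, 44, 3, 16, 39, 69, 90, 63, 58, 124, 59, 83, 72, 106, 102, 127, 75, 122, 2, 57, 26, 46, 60, 42, 85, 129, 132, 9, 48, 117, 68, 131, 50, 35, 94, 38, 110, 77, 40, 28, 103, 86, 88, 6, 32, 78, 138, 41, 126, 116, 109, 118, 27, 5, 73, 65, 115, 11, 105, 4, 114, 52, 92, 120, 84, 31, 119, 125, 18, 96, 95, 136, 123, 100, 70, 49, 76, 81, 15, 80, 56, 67, 33, 37, 12, 64, 17, 137, 82, 113, 93, 79, 97, 54, 10, 7, 130, 91, 22, 71, 8, 89, 104, 45, 101, 29, 62, 99, 111, 36, 53, 51, 133, 107, 61, 1]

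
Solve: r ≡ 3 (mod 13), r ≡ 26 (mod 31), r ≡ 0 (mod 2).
M = 13 × 31 × 2 = 806. M₁ = 62, y₁ ≡ 4 (mod 13). M₂ = 26, y₂ ≡ 6 (mod 31). M₃ = 403, y₃ ≡ 1 (mod 2). r = 3×62×4 + 26×26×6 + 0×403×1 ≡ 770 (mod 806)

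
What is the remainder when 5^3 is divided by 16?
5^{3} = 125 ≡ 13 (mod 16)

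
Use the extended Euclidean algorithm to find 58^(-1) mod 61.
Extended GCD: 58(20) + 61(-19) = 1. So 58^(-1) ≡ 20 mod 61. Verify: 58 × 20 = 1160 ≡ 1 mod 61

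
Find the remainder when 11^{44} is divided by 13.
By Fermat: 11^{12} ≡ 1 (mod 13). 44 = 3×12 + 8. So 11^{44} ≡ 11^{8} ≡ 9 (mod 13)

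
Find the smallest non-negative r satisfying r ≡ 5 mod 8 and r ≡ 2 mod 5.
M = 8 × 5 = 40. M₁ = 5, y₁ ≡ 5 mod 8. M₂ = 8, y₂ ≡ 2 mod 5. r = 5×5×5 + 2×8×2 ≡ 37 mod 40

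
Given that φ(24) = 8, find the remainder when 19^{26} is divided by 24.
By Euler: 19^{8} ≡ 1 (mod 24) since gcd(19, 24) = 1. 26 = 3×8 + 2. So 19^{26} ≡ 19^{2} ≡ 1 (mod 24)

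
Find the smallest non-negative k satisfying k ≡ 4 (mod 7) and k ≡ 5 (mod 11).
M = 7 × 11 = 77. M₁ = 11, y₁ ≡ 2 (mod 7). M₂ = 7, y₂ ≡ 8 (mod 11). k = 4×11×2 + 5×7×8 ≡ 60 (mod 77)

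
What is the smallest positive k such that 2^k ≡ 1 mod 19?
Powers of 2 mod 19: 2^1≡2, 2^2≡4, 2^3≡8, 2^4≡16, 2^5≡13, 2^6≡7, 2^7≡14, 2^8≡9, 2^9≡18, 2^10≡17, 2^11≡15, 2^12≡11, 2^13≡3, 2^14≡6, 2^15≡12, 2^16≡5, 2^17≡10, 2^18≡1. Order = 18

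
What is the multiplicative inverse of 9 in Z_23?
Since 23 is prime, by Fermat 9^(-1) ≡ 9^{21} ≡ 18 (mod 23). Verify: 9 × 18 = 162 ≡ 1 (mod 23)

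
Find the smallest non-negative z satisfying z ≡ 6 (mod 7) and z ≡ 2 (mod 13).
M = 7 × 13 = 91. M₁ = 13, y₁ ≡ 6 (mod 7). M₂ = 7, y₂ ≡ 2 (mod 13). z = 6×13×6 + 2×7×2 ≡ 41 (mod 91)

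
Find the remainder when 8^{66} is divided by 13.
By Fermat: 8^{12} ≡ 1 mod 13. 66 = 5×12 + 6. So 8^{66} ≡ 8^{6} ≡ 12 mod 13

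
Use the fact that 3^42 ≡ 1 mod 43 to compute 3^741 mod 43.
By Fermat: 3^{42} ≡ 1 mod 43. 741 ≡ 27 mod 42. So 3^{741} ≡ 3^{27} ≡ 2 mod 43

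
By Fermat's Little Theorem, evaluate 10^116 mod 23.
By Fermat: 10^{22} ≡ 1 mod 23. 116 = 5×22 + 6. So 10^{116} ≡ 10^{6} ≡ 6 mod 23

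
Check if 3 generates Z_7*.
ord_7(3) divides 6. For each prime q|6: 3^{3}≡6, 3^{2}≡2, none ≡ 1. So 3 has order 6 and is a primitive root mod 7.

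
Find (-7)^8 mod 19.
By repeated squaring mod 19: (-7)^{1}≡12, (-7)^{2}≡11, (-7)^{4}≡7, (-7)^{8}≡11. So (-7)^{8} ≡ 11 mod 19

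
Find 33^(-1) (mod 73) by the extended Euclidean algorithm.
Extended GCD: 33(31) + 73(-14) = 1. So 33^(-1) ≡ 31 (mod 73). Verify: 33 × 31 = 1023 ≡ 1 (mod 73)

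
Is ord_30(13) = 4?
Powers of 13 mod 30: 13^1≡13, 13^2≡19, 13^3≡7, 13^4≡1. First k with 13^k≡1 is k=4. Yes, ord_30(13) = 4.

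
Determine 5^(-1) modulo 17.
Since 17 is prime, by Fermat 5^(-1) ≡ 5^{15} ≡ 7 mod 17. Verify: 5 × 7 = 35 ≡ 1 mod 17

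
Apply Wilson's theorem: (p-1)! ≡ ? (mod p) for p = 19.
By Wilson's theorem, (18)! ≡ -1 ≡ 18 (mod 19)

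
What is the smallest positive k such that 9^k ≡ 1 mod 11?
Powers of 9 mod 11: 9^1≡9, 9^2≡4, 9^3≡3, 9^4≡5, 9^5≡1. So the order of 9 is 5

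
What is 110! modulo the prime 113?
(112)! = (110)! × (111) × (112) ≡ -1 (mod 113). So (110)! ≡ -1 × [(112)(111)]^(-1) ≡ 56 (mod 113)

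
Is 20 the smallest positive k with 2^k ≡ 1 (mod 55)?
Powers of 2 mod 55: 2^1≡2, 2^2≡4, 2^3≡8, 2^4≡16, 2^5≡32, 2^6≡9, 2^7≡18, 2^8≡36, 2^9≡17, 2^10≡34, 2^11≡13, 2^12≡26, 2^13≡52, 2^14≡49, 2^15≡43, 2^16≡31, 2^17≡7, 2^18≡14, 2^19≡28, 2^20≡1. First k with 2^k≡1 is k=20. Yes, ord_55(2) = 20.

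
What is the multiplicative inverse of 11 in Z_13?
Since 13 is prime, by Fermat 11^(-1) ≡ 11^{11} ≡ 6 mod 13. Verify: 11 × 6 = 66 ≡ 1 mod 13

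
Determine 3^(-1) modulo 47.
Since 47 is prime, by Fermat 3^(-1) ≡ 3^{45} ≡ 16 (mod 47). Verify: 3 × 16 = 48 ≡ 1 (mod 47)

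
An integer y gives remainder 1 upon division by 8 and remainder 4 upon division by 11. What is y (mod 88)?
M = 8 × 11 = 88. M₁ = 11, y₁ ≡ 3 (mod 8). M₂ = 8, y₂ ≡ 7 (mod 11). y = 1×11×3 + 4×8×7 ≡ 81 (mod 88)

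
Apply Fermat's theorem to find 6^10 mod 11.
By Fermat's Little Theorem, 6^{10} ≡ 1 mod 11 since 11 is prime and gcd(6, 11) = 1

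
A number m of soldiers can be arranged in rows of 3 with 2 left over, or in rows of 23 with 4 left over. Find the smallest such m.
M = 3 × 23 = 69. M₁ = 23, y₁ ≡ 2 (mod 3). M₂ = 3, y₂ ≡ 8 (mod 23). m = 2×23×2 + 4×3×8 ≡ 50 (mod 69)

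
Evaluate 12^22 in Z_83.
By repeated squaring mod 83: 12^{1}≡12, 12^{2}≡61, 12^{4}≡69, 12^{8}≡30, 12^{16}≡70. Then 12^{22} = 12^{16+4+2} ≡ 70 × 69 × 61 ≡ 63 mod 83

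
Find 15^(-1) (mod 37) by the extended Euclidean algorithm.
Extended GCD: 15(5) + 37(-2) = 1. So 15^(-1) ≡ 5 (mod 37). Verify: 15 × 5 = 75 ≡ 1 (mod 37)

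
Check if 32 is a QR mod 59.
By Euler's criterion: 32^{29} ≡ 58 (mod 59). Since this equals -1 (≡ 58), 32 is not a QR.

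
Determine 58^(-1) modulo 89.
Since 89 is prime, by Fermat 58^(-1) ≡ 58^{87} ≡ 66 mod 89. Verify: 58 × 66 = 3828 ≡ 1 mod 89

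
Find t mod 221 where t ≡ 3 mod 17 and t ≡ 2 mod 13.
M = 17 × 13 = 221. M₁ = 13, y₁ ≡ 4 mod 17. M₂ = 17, y₂ ≡ 10 mod 13. t = 3×13×4 + 2×17×10 ≡ 54 mod 221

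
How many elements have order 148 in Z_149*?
A prime p has φ(p-1) primitive roots; here φ(148) = 72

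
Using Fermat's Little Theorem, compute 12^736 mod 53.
By Fermat: 12^{52} ≡ 1 mod 53. 736 ≡ 8 mod 52. So 12^{736} ≡ 12^{8} ≡ 10 mod 53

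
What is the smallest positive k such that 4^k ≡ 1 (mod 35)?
Powers of 4 mod 35: 4^1≡4, 4^2≡16, 4^3≡29, 4^4≡11, 4^5≡9, 4^6≡1. So the order of 4 is 6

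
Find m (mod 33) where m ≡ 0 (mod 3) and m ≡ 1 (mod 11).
M = 3 × 11 = 33. M₁ = 11, y₁ ≡ 2 (mod 3). M₂ = 3, y₂ ≡ 4 (mod 11). m = 0×11×2 + 1×3×4 ≡ 12 (mod 33)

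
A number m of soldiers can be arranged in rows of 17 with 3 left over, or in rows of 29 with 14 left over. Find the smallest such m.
M = 17 × 29 = 493. M₁ = 29, y₁ ≡ 10 (mod 17). M₂ = 17, y₂ ≡ 12 (mod 29). m = 3×29×10 + 14×17×12 ≡ 275 (mod 493)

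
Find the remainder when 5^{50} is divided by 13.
By Fermat: 5^{12} ≡ 1 (mod 13). 50 = 4×12 + 2. So 5^{50} ≡ 5^{2} ≡ 12 (mod 13)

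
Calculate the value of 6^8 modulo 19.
By repeated squaring mod 19: 6^{1}≡6, 6^{2}≡17, 6^{4}≡4, 6^{8}≡16. So 6^{8} ≡ 16 mod 19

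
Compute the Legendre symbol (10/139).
(10/139) = 10^{69} mod 139 = -1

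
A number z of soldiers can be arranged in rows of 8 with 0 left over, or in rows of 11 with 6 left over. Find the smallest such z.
M = 8 × 11 = 88. M₁ = 11, y₁ ≡ 3 mod 8. M₂ = 8, y₂ ≡ 7 mod 11. z = 0×11×3 + 6×8×7 ≡ 72 mod 88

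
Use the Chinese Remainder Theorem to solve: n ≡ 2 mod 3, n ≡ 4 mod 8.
M = 3 × 8 = 24. M₁ = 8, y₁ ≡ 2 mod 3. M₂ = 3, y₂ ≡ 3 mod 8. n = 2×8×2 + 4×3×3 ≡ 20 mod 24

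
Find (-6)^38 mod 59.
By repeated squaring mod 59: (-6)^{1}≡53, (-6)^{2}≡36, (-6)^{4}≡57, (-6)^{8}≡4, (-6)^{16}≡16, (-6)^{32}≡20. Then (-6)^{38} = (-6)^{32+4+2} ≡ 20 × 57 × 36 ≡ 35 mod 59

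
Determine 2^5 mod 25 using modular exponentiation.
By repeated squaring (mod 25): 2^{1}≡2, 2^{2}≡4, 2^{4}≡16. Then 2^{5} = 2^{4+1} ≡ 16 × 2 ≡ 7 (mod 25)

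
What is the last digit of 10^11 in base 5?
By repeated squaring (mod 5): 10^{1}≡0, 10^{2}≡0, 10^{4}≡0, 10^{8}≡0. Then 10^{11} = 10^{8+2+1} ≡ 0 × 0 × 0 ≡ 0 (mod 5)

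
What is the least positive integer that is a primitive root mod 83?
g = 2. Powers: [2, 4, 8, 16, 32, 64, 45, 7, ...] generates all 82 non-zero residues.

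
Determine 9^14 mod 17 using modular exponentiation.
By repeated squaring mod 17: 9^{1}≡9, 9^{2}≡13, 9^{4}≡16, 9^{8}≡1. Then 9^{14} = 9^{8+4+2} ≡ 1 × 16 × 13 ≡ 4 mod 17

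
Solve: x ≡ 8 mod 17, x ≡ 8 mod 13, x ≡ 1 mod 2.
M = 17 × 13 × 2 = 442. M₁ = 26, y₁ ≡ 2 mod 17. M₂ = 34, y₂ ≡ 5 mod 13. M₃ = 221, y₃ ≡ 1 mod 2. x = 8×26×2 + 8×34×5 + 1×221×1 ≡ 229 mod 442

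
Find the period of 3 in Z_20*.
Powers of 3 mod 20: 3^1≡3, 3^2≡9, 3^3≡7, 3^4≡1. So the order of 3 is 4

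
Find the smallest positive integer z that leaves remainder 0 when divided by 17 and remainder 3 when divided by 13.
M = 17 × 13 = 221. M₁ = 13, y₁ ≡ 4 (mod 17). M₂ = 17, y₂ ≡ 10 (mod 13). z = 0×13×4 + 3×17×10 ≡ 68 (mod 221)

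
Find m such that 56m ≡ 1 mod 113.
Since 113 is prime, by Fermat 56^(-1) ≡ 56^{111} ≡ 111 mod 113. Verify: 56 × 111 = 6216 ≡ 1 mod 113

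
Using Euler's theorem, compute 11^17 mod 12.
By Euler: 11^{4} ≡ 1 (mod 12) since gcd(11, 12) = 1. 17 = 4×4 + 1. So 11^{17} ≡ 11^{1} ≡ 11 (mod 12)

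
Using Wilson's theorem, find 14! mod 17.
(16)! = (14)! × (15) × (16) ≡ -1 (mod 17). So (14)! ≡ -1 × [(16)(15)]^(-1) ≡ 8 (mod 17)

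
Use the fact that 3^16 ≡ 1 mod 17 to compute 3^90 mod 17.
By Fermat: 3^{16} ≡ 1 mod 17. 90 = 5×16 + 10. So 3^{90} ≡ 3^{10} ≡ 8 mod 17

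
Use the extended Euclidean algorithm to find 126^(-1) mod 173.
Extended GCD: 126(-81) + 173(59) = 1. So 126^(-1) ≡ -81 ≡ 92 mod 173. Verify: 126 × 92 = 11592 ≡ 1 mod 173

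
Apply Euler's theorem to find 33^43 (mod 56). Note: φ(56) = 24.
By Euler: 33^{24} ≡ 1 (mod 56) since gcd(33, 56) = 1. 43 = 1×24 + 19. So 33^{43} ≡ 33^{19} ≡ 33 (mod 56)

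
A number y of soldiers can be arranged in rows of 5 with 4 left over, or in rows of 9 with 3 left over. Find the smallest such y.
M = 5 × 9 = 45. M₁ = 9, y₁ ≡ 4 (mod 5). M₂ = 5, y₂ ≡ 2 (mod 9). y = 4×9×4 + 3×5×2 ≡ 39 (mod 45)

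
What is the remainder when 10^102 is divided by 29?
Using Fermat: 10^{28} ≡ 1 (mod 29). 102 ≡ 18 (mod 28). So 10^{102} ≡ 10^{18} ≡ 5 (mod 29)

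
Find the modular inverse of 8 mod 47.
Since 47 is prime, by Fermat 8^(-1) ≡ 8^{45} ≡ 6 mod 47. Verify: 8 × 6 = 48 ≡ 1 mod 47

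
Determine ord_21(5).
Powers of 5 mod 21: 5^1≡5, 5^2≡4, 5^3≡20, 5^4≡16, 5^5≡17, 5^6≡1. So the order of 5 is 6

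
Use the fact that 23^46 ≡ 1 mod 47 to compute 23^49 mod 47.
By Fermat: 23^{46} ≡ 1 mod 47. So 23^{49} = 23^{46} · 23^{3} ≡ 23^{3} ≡ 41 mod 47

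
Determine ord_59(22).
Powers of 22 mod 59: 22^1≡22, 22^2≡12, 22^3≡28, 22^4≡26, 22^5≡41, 22^6≡17, 22^7≡20, 22^8≡27, 22^9≡4, 22^10≡29, 22^11≡48, 22^12≡53, 22^13≡45, 22^14≡46, 22^15≡9, 22^16≡21, 22^17≡49, 22^18≡16, 22^19≡57, 22^20≡15, 22^21≡35, 22^22≡3, 22^23≡7, 22^24≡36, 22^25≡25, 22^26≡19, 22^27≡5, 22^28≡51, 22^29≡1. So the order of 22 is 29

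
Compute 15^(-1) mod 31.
Since 31 is prime, by Fermat 15^(-1) ≡ 15^{29} ≡ 29 mod 31. Verify: 15 × 29 = 435 ≡ 1 mod 31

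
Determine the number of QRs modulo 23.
Exactly half the non-zero residues mod a prime are QRs: (23-1)/2 = 11.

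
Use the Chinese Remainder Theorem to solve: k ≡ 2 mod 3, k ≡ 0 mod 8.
M = 3 × 8 = 24. M₁ = 8, y₁ ≡ 2 mod 3. M₂ = 3, y₂ ≡ 3 mod 8. k = 2×8×2 + 0×3×3 ≡ 8 mod 24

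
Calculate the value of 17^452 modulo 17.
By repeated squaring mod 17: 17^{1}≡0, 17^{2}≡0, 17^{4}≡0, 17^{8}≡0, 17^{16}≡0, 17^{32}≡0, 17^{64}≡0, 17^{128}≡0, 17^{256}≡0. Then 17^{452} = 17^{256+128+64+4} ≡ 0 × 0 × 0 × 0 ≡ 0 mod 17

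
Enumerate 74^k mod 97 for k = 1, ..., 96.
74^1, 74^2, ..., 74^{96} mod 97: [74, 44, 55, 93, 92, 18, 71, 16, 20, 25, 7, 33, 17, 94, 69, 62, 29, 12, 15, 43, 78, 49, 37, 22, 76, 95, 46, 9, 84, 8, 10, 61, 52, 65, 57, 47, 83, 31, 63, 6, 56, 70, 39, 73, 67, 11, 38, 96, 23, 53, 42, 4, 5, 79, 26, 81, 77, 72, 90, 64, 80, 3, 28, 35, 68, 85, 82, 54, 19, 48, 60, 75, 21, 2, 51, 88, 13, 89, 87, 36, 45, 32, 40, 50, 14, 66, 34, 91, 41, 27, 58, 24, 30, 86, 59, 1]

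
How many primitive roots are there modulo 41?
Number of primitive roots mod 41 = φ(p-1) = φ(40) = 16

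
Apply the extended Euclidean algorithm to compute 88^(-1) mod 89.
Extended GCD: 88(-1) + 89(1) = 1. So 88^(-1) ≡ -1 ≡ 88 mod 89. Verify: 88 × 88 = 7744 ≡ 1 mod 89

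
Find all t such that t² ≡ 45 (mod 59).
The square roots of 45 mod 59 are 35 and 24. Verify: 35² = 1225 ≡ 45 (mod 59)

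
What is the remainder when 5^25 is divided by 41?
By repeated squaring mod 41: 5^{1}≡5, 5^{2}≡25, 5^{4}≡10, 5^{8}≡18, 5^{16}≡37. Then 5^{25} = 5^{16+8+1} ≡ 37 × 18 × 5 ≡ 9 mod 41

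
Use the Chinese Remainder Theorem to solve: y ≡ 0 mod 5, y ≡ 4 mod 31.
M = 5 × 31 = 155. M₁ = 31, y₁ ≡ 1 mod 5. M₂ = 5, y₂ ≡ 25 mod 31. y = 0×31×1 + 4×5×25 ≡ 35 mod 155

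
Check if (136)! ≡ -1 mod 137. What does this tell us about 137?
(136)! mod 137 = 136. Since this equals -1 mod 137, Wilson confirms 137 is prime.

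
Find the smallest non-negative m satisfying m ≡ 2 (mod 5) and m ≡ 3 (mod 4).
M = 5 × 4 = 20. M₁ = 4, y₁ ≡ 4 (mod 5). M₂ = 5, y₂ ≡ 1 (mod 4). m = 2×4×4 + 3×5×1 ≡ 7 (mod 20)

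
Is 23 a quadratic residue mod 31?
By Euler's criterion: 23^{15} ≡ 30 (mod 31). Since this equals -1 (≡ 30), 23 is not a QR.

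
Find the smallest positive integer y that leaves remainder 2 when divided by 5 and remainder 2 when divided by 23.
M = 5 × 23 = 115. M₁ = 23, y₁ ≡ 2 (mod 5). M₂ = 5, y₂ ≡ 14 (mod 23). y = 2×23×2 + 2×5×14 ≡ 2 (mod 115)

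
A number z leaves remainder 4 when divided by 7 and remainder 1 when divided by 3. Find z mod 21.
M = 7 × 3 = 21. M₁ = 3, y₁ ≡ 5 mod 7. M₂ = 7, y₂ ≡ 1 mod 3. z = 4×3×5 + 1×7×1 ≡ 4 mod 21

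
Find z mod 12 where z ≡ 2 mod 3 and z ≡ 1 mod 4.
M = 3 × 4 = 12. M₁ = 4, y₁ ≡ 1 mod 3. M₂ = 3, y₂ ≡ 3 mod 4. z = 2×4×1 + 1×3×3 ≡ 5 mod 12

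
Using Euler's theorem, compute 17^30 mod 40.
By Euler: 17^{16} ≡ 1 mod 40 since gcd(17, 40) = 1. 30 = 1×16 + 14. So 17^{30} ≡ 17^{14} ≡ 9 mod 40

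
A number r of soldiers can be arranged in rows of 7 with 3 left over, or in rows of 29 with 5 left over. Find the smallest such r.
M = 7 × 29 = 203. M₁ = 29, y₁ ≡ 1 (mod 7). M₂ = 7, y₂ ≡ 25 (mod 29). r = 3×29×1 + 5×7×25 ≡ 150 (mod 203)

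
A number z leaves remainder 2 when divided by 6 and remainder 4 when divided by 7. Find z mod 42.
M = 6 × 7 = 42. M₁ = 7, y₁ ≡ 1 mod 6. M₂ = 6, y₂ ≡ 6 mod 7. z = 2×7×1 + 4×6×6 ≡ 32 mod 42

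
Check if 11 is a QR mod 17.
By Euler's criterion: 11^{8} ≡ 16 mod 17. Since this equals -1 (≡ 16), 11 is not a QR.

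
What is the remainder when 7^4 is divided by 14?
7^{4} = 2401 ≡ 7 (mod 14)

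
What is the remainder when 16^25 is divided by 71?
By repeated squaring mod 71: 16^{1}≡16, 16^{2}≡43, 16^{4}≡3, 16^{8}≡9, 16^{16}≡10. Then 16^{25} = 16^{16+8+1} ≡ 10 × 9 × 16 ≡ 20 mod 71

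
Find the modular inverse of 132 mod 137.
Since 137 is prime, by Fermat 132^(-1) ≡ 132^{135} ≡ 82 mod 137. Verify: 132 × 82 = 10824 ≡ 1 mod 137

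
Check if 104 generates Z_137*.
ord_137(104) divides 136. For each prime q|136: 104^{68}≡136, 104^{8}≡72, none ≡ 1. So 104 has order 136 and is a primitive root mod 137.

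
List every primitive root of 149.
There are φ(148) = 72 primitive roots mod 149: {2, 3, 8, 10, 11, 12, 13, 14, 15, 18, 21, 23, 27, 32, 34, 38, 40, 41, 43, 48, 50, 51, 52, 55, 56, 57, 58, 59, 60, 62, 65, 66, 70, 71, 72, 74, 75, 77, 78, 79, 83, 84, 87, 89, 90, 91, 92, 93, 94, 97, 98, 99, 101, 106, 108, 109, 111, 115, 117, 122, 126, 128, 131, 134, 135, 136, 137, 138, 139, 141, 146, 147}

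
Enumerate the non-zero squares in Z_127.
QRs mod 127: {1, 2, 4, 8, 9, 11, 13, 15, 16, 17, 18, 19, 21, 22, 25, 26, 30, 31, 32, 34, 35, 36, 37, 38, 41, 42, 44, 47, 49, 50, 52, 60, 61, 62, 64, 68, 69, 70, 71, 72, 73, 74, 76, 79, 81, 82, 84, 87, 88, 94, 98, 99, 100, 103, 104, 107, 113, 115, 117, 120, 121, 122, 124}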